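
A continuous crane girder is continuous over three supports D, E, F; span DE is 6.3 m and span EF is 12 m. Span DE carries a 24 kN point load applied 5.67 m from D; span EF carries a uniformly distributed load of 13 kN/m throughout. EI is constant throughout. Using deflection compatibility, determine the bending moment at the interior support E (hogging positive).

M_E = 157.9 kN·m

Release continuity at E by inserting a hinge; the redundant is the internal moment M_E. The primary structure is two simply-supported spans DE and EF.
Rotations at E on the released spans (each span's end-slope, ×1/EI):
  span DE: point load 24 at a = 5.67: Pab(L + a)/(6LEI) = 27.15/EI
  span EF: UDL 13: wL³/(24EI) = 936/EI
  relative rotation θ_0 = (27.15 + 936)/EI = 963.1/EI
A unit hogging moment at E produces rotation L₁/(3EI) + L₂/(3EI) = 6.1/EI.
Compatibility: M_E·(L₁+L₂)/(3EI) = θ_0, giving M_E = 157.9 kN·m (hogging).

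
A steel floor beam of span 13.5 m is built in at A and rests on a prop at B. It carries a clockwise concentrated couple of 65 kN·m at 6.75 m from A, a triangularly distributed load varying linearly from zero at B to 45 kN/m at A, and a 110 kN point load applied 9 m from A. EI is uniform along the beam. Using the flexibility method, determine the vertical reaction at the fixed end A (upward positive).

R_A = 290.5 kN

Take the reaction at B as the redundant and release it; the primary structure is a cantilever fixed at A.
Primary-structure tip deflection at B by superposition:
  clockwise couple 65 at a = 6.75: M₀a(2L − a)/(2EI) = 4442/EI
  triangular load, peak 45 at the fixed end: w₀L⁴/(30EI) = 49823/EI
  point load 110 at a = 9: Pa²(3L − a)/(6EI) = 46778/EI
  δ_0 = 101042/EI
Tip deflection under a unit load at B: L³/(3EI) = 820.1/EI.
Compatibility at B: δ_0 − R_B·δ_{BB} = 0, so R_B = 101042/820.1 = 123.2 kN.
Vertical equilibrium: R_A = ΣP − R_B = 413.8 − 123.2 = 290.5 kN.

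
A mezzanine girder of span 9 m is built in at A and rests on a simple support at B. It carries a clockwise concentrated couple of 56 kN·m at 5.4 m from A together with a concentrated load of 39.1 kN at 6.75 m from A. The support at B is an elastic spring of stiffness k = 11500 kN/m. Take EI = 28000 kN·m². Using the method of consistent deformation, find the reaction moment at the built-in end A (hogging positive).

M_A = 29.59 kN·m

Remove the prop at B; the released (primary) structure is a cantilever built in at A.
Primary-structure tip deflection at B by superposition:
  clockwise couple 56 at a = 5.4: M₀a(2L − a)/(2EI) = 1905/EI
  point load 39.1 at a = 6.75: Pa²(3L − a)/(6EI) = 6013/EI
  δ_0 = 7918/EI
Flexibility coefficient — unit upward force at B: δ_{BB} = L³/(3EI) = 243/EI.
With EI = 28000 kN·m²: δ_0 = 0.28277 m and δ_{BB} = 0.008679 m/kN.
Compatibility — the spring shortens by R_B/k under the reaction it provides: δ_0 − R_B·δ_{BB} = R_B/k. With 1/k = 0.000087 m/kN, R_B = δ_0 / (δ_{BB} + 1/k) = 0.28277 / (0.008679 + 0.000087) = 32.26 kN.
Moment equilibrium about A: M_A = Σ(load moments about A) − R_B·L = 319.9 − 32.26×9 = 29.59 kN·m.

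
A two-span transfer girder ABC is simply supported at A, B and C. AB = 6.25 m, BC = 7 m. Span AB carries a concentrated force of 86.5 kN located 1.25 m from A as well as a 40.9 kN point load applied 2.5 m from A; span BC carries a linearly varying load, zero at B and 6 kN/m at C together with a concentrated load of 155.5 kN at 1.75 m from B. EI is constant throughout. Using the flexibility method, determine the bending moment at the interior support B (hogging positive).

Take M_B as the redundant. Released structure: two simple spans AB and BC with a hinge at B.
Discontinuity in slope at B on the released structure — sum the simple-span end rotations:
  span AB: point load 86.5 at a = 1.25: Pab(L + a)/(6LEI) = 108.1/EI
  span AB: point load 40.9 at a = 2.5: Pab(L + a)/(6LEI) = 89.47/EI
  span BC: triangular load, peak 6: 7w₀L³/(360EI) = 40.02/EI
  span BC: point load 155.5 at a = 1.75: Pab(L + b)/(6LEI) = 416.7/EI
  relative rotation θ_0 = (197.6 + 456.7)/EI = 654.3/EI
A unit hogging moment at B produces rotation L₁/(3EI) + L₂/(3EI) = 4.417/EI.
Compatibility: M_B·(L₁+L₂)/(3EI) = θ_0, giving M_B = 148.1 kN·m (hogging).

M_B = 148.1 kN·m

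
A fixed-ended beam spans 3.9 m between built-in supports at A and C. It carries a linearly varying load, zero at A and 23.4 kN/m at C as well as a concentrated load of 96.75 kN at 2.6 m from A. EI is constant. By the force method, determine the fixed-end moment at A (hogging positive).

Take the two fixed-end moments M_A, M_C as redundants; the released structure is the simple span AC.
End rotations of the released simple span under the applied load (×1/EI):
  at A: triangular load, peak 23.4: 7w₀L³/(360EI) = 26.99/EI
  at C: triangular load, peak 23.4: w₀L³/(45EI) = 30.85/EI
  at A: point load 96.75 at a = 2.6: Pab(L + b)/(6LEI) = 72.67/EI
  at C: point load 96.75 at a = 2.6: Pab(L + a)/(6LEI) = 90.84/EI
  θ_A0 = 99.66/EI,  θ_C0 = 121.7/EI
Flexibility coefficients: a unit moment at one end gives L/(3EI) there and L/(6EI) at the far end, so f₁₁ = f₂₂ = 1.3/EI and f₁₂ = f₂₁ = 0.65/EI.
Compatibility — zero rotation at each built-in end:
  1.3 M_A + 0.65 M_C = 99.66
  0.65 M_A + 1.3 M_C = 121.7
Solving the pair gives M_A = 39.81 kN·m and M_C = 73.7 kN·m (hogging).

M_A = 39.81 kN·m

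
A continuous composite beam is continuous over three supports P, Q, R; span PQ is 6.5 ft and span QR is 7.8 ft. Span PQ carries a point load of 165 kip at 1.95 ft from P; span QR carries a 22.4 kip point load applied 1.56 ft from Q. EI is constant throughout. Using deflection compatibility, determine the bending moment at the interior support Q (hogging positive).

Insert a hinge at Q; M_Q is the redundant, and each span becomes simply supported.
Rotations at Q on the released spans (each span's end-slope, ×1/EI):
  span PQ: point load 165 at a = 1.95: Pab(L + a)/(6LEI) = 317.2/EI
  span QR: point load 22.4 at a = 1.56: Pab(L + b)/(6LEI) = 65.42/EI
  relative rotation θ_0 = (317.2 + 65.42)/EI = 382.6/EI
A unit hogging moment at Q produces rotation L₁/(3EI) + L₂/(3EI) = 4.767/EI.
Slope continuity at Q: θ_0 = M_Q·4.767/EI, so M_Q = 382.6/4.767 = 80.27 kip·ft (hogging).

M_Q = 80.27 kip·ft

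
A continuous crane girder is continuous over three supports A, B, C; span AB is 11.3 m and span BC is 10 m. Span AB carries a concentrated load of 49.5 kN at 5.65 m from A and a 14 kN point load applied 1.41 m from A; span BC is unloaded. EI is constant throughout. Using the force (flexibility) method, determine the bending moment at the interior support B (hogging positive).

Release continuity at B by inserting a hinge; the redundant is the internal moment M_B. The primary structure is two simply-supported spans AB and BC.
Rotations at B on the released spans (each span's end-slope, ×1/EI):
  span AB: point load 49.5 at a = 5.65: Pab(L + a)/(6LEI) = 395/EI
  span AB: point load 14 at a = 1.41: Pab(L + a)/(6LEI) = 36.6/EI
  relative rotation θ_0 = (431.6 + 0)/EI = 431.6/EI
A unit hogging moment at B produces rotation L₁/(3EI) + L₂/(3EI) = 7.1/EI.
Slope continuity at B: θ_0 = M_B·7.1/EI, so M_B = 431.6/7.1 = 60.79 kN·m (hogging).

M_B = 60.79 kN·m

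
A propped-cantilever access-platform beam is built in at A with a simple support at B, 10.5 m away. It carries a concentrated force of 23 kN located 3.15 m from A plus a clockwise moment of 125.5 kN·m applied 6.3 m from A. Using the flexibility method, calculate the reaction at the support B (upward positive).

Remove the prop at B; the released (primary) structure is a cantilever built in at A.
Downward deflection at the released point B due to the loads:
  point load 23 at a = 3.15: Pa²(3L − a)/(6EI) = 1078/EI
  clockwise couple 125.5 at a = 6.3: M₀a(2L − a)/(2EI) = 5811/EI
  δ_0 = 6890/EI
Flexibility coefficient — unit upward force at B: δ_{BB} = L³/(3EI) = 385.9/EI.
Compatibility at B: δ_0 − R_B·δ_{BB} = 0, so R_B = 6890/385.9 = 17.85 kN.

R_B = 17.85 kN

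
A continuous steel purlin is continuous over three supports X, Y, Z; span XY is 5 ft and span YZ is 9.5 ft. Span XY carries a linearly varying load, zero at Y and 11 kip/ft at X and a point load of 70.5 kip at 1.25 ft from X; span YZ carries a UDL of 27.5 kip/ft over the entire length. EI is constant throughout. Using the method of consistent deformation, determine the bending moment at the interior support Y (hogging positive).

M_Y = 223 kip·ft

Take M_Y as the redundant. Released structure: two simple spans XY and YZ with a hinge at Y.
End slopes at the hinge Y, treating each span as simply supported:
  span XY: triangular load, peak 11: 7w₀L³/(360EI) = 26.74/EI
  span XY: point load 70.5 at a = 1.25: Pab(L + a)/(6LEI) = 68.85/EI
  span YZ: UDL 27.5: wL³/(24EI) = 982.4/EI
  relative rotation θ_0 = (95.58 + 982.4)/EI = 1078/EI
A unit hogging moment at Y produces rotation L₁/(3EI) + L₂/(3EI) = 4.833/EI.
Compatibility: M_Y·(L₁+L₂)/(3EI) = θ_0, giving M_Y = 223 kip·ft (hogging).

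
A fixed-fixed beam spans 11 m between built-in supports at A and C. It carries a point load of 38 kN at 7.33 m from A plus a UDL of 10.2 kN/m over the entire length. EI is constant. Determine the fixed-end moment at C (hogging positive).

M_C = 164.8 kN·m

Release both end moments; the primary structure is a simply-supported span AC with redundants M_A and M_C.
Simple-span end rotations at A and C under the given loads:
  at A: point load 38 at a = 7.33: Pab(L + b)/(6LEI) = 227.2/EI
  at C: point load 38 at a = 7.33: Pab(L + a)/(6LEI) = 283.9/EI
  at A: UDL 10.2: wL³/(24EI) = 565.7/EI
  at C: UDL 10.2: wL³/(24EI) = 565.7/EI
  θ_A0 = 792.9/EI,  θ_C0 = 849.6/EI
Flexibility coefficients: a unit moment at one end gives L/(3EI) there and L/(6EI) at the far end, so f₁₁ = f₂₂ = 3.667/EI and f₁₂ = f₂₁ = 1.833/EI.
Compatibility — zero rotation at each built-in end:
  3.667 M_A + 1.833 M_C = 792.9
  1.833 M_A + 3.667 M_C = 849.6
Solving the pair gives M_A = 133.9 kN·m and M_C = 164.8 kN·m (hogging).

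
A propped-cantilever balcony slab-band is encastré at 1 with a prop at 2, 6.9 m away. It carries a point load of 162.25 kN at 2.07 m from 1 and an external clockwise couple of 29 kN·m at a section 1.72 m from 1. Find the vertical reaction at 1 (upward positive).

R_1 = 139.8 kN

Choose R_2 as the redundant. The primary structure is the cantilever fixed at 1.
Primary-structure tip deflection at 2 by superposition:
  point load 162.25 at a = 2.07: Pa²(3L − a)/(6EI) = 2159/EI
  clockwise couple 29 at a = 1.72: M₀a(2L − a)/(2EI) = 301.3/EI
  δ_0 = 2460/EI
Flexibility coefficient — unit upward force at 2: δ_{22} = L³/(3EI) = 109.5/EI.
Compatibility at 2: δ_0 − R_2·δ_{22} = 0, so R_2 = 2460/109.5 = 22.46 kN.
Vertical equilibrium: R_1 = ΣP − R_2 = 162.2 − 22.46 = 139.8 kN.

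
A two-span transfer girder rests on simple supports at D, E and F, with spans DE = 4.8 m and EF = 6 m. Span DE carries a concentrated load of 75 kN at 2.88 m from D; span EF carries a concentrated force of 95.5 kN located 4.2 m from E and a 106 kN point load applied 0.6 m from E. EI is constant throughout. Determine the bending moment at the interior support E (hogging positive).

M_E = 104.4 kN·m

Insert a hinge at E; M_E is the redundant, and each span becomes simply supported.
Rotations at E on the released spans (each span's end-slope, ×1/EI):
  span DE: point load 75 at a = 2.88: Pab(L + a)/(6LEI) = 110.6/EI
  span EF: point load 95.5 at a = 4.2: Pab(L + b)/(6LEI) = 156.4/EI
  span EF: point load 106 at a = 0.6: Pab(L + b)/(6LEI) = 108.8/EI
  relative rotation θ_0 = (110.6 + 265.2)/EI = 375.8/EI
A unit hogging moment at E produces rotation L₁/(3EI) + L₂/(3EI) = 3.6/EI.
Slope continuity at E: θ_0 = M_E·3.6/EI, so M_E = 375.8/3.6 = 104.4 kN·m (hogging).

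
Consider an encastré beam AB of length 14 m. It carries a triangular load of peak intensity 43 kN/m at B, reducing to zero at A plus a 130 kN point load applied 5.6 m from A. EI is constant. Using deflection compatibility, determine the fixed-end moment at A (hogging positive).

M_A = 543 kN·m

Take the two fixed-end moments M_A, M_B as redundants; the released structure is the simple span AB.
On the primary (simply-supported) span, the end slopes from the loading are:
  at A: triangular load, peak 43: 7w₀L³/(360EI) = 2294/EI
  at B: triangular load, peak 43: w₀L³/(45EI) = 2622/EI
  at A: point load 130 at a = 5.6: Pab(L + b)/(6LEI) = 1631/EI
  at B: point load 130 at a = 5.6: Pab(L + a)/(6LEI) = 1427/EI
  θ_A0 = 3925/EI,  θ_B0 = 4049/EI
Flexibility coefficients: a unit moment at one end gives L/(3EI) there and L/(6EI) at the far end, so f₁₁ = f₂₂ = 4.667/EI and f₁₂ = f₂₁ = 2.333/EI.
Compatibility — zero rotation at each built-in end:
  4.667 M_A + 2.333 M_B = 3925
  2.333 M_A + 4.667 M_B = 4049
Solving the pair gives M_A = 543 kN·m and M_B = 596.1 kN·m (hogging).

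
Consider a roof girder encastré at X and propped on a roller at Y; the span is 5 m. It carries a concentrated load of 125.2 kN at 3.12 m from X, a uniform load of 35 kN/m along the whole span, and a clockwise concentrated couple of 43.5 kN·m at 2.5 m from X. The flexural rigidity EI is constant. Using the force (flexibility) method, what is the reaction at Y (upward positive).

R_Y = 133.3 kN

Choose R_Y as the redundant. The primary structure is the cantilever fixed at X.
Downward deflection at the released point Y due to the loads:
  point load 125.2 at a = 3.12: Pa²(3L − a)/(6EI) = 2413/EI
  UDL 35: wL⁴/(8EI) = 2734/EI
  clockwise couple 43.5 at a = 2.5: M₀a(2L − a)/(2EI) = 407.8/EI
  δ_0 = 5555/EI
Tip deflection under a unit load at Y: L³/(3EI) = 41.67/EI.
Compatibility at Y: δ_0 − R_Y·δ_{YY} = 0, so R_Y = 5555/41.67 = 133.3 kN.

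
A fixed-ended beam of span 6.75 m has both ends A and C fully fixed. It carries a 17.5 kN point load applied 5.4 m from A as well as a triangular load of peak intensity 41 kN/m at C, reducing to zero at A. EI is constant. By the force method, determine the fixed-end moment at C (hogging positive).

Take the two fixed-end moments M_A, M_C as redundants; the released structure is the simple span AC.
End rotations of the released simple span under the applied load (×1/EI):
  at A: point load 17.5 at a = 5.4: Pab(L + b)/(6LEI) = 25.52/EI
  at C: point load 17.5 at a = 5.4: Pab(L + a)/(6LEI) = 38.27/EI
  at A: triangular load, peak 41: 7w₀L³/(360EI) = 245.2/EI
  at C: triangular load, peak 41: w₀L³/(45EI) = 280.2/EI
  θ_A0 = 270.7/EI,  θ_C0 = 318.5/EI
Flexibility coefficients: a unit moment at one end gives L/(3EI) there and L/(6EI) at the far end, so f₁₁ = f₂₂ = 2.25/EI and f₁₂ = f₂₁ = 1.125/EI.
Compatibility — zero rotation at each built-in end:
  2.25 M_A + 1.125 M_C = 270.7
  1.125 M_A + 2.25 M_C = 318.5
Solving the pair gives M_A = 66.05 kN·m and M_C = 108.5 kN·m (hogging).

M_C = 108.5 kN·m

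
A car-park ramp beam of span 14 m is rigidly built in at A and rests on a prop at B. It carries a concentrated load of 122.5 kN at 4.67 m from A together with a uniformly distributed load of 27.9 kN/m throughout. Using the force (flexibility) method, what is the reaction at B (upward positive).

Choose R_B as the redundant. The primary structure is the cantilever fixed at A.
Free-end deflection of the primary structure under the applied loading (downward +):
  point load 122.5 at a = 4.67: Pa²(3L − a)/(6EI) = 16622/EI
  UDL 27.9: wL⁴/(8EI) = 133976/EI
  δ_0 = 150598/EI
Flexibility coefficient — unit upward force at B: δ_{BB} = L³/(3EI) = 914.7/EI.
The prop prevents deflection at B: R_B = δ_0/δ_{BB} = 150598/914.7 = 164.6 kN.

R_B = 164.6 kN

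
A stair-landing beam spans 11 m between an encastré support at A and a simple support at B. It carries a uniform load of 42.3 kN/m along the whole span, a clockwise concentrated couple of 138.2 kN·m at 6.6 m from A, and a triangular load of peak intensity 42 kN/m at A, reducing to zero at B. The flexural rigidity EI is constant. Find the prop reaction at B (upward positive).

Remove the prop at B; the released (primary) structure is a cantilever built in at A.
Deflection at B on the released cantilever, summing each load's contribution:
  UDL 42.3: wL⁴/(8EI) = 77414/EI
  clockwise couple 138.2 at a = 6.6: M₀a(2L − a)/(2EI) = 7023/EI
  triangular load, peak 42 at the fixed end: w₀L⁴/(30EI) = 20497/EI
  δ_0 = 104935/EI
Tip deflection under a unit load at B: L³/(3EI) = 443.7/EI.
Compatibility at B: δ_0 − R_B·δ_{BB} = 0, so R_B = 104935/443.7 = 236.5 kN.

R_B = 236.5 kN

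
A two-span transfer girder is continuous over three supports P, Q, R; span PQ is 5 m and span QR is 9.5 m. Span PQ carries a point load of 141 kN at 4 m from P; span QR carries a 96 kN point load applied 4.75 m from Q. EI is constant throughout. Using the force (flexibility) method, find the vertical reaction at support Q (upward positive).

Release continuity at Q by inserting a hinge; the redundant is the internal moment M_Q. The primary structure is two simply-supported spans PQ and QR.
End slopes at the hinge Q, treating each span as simply supported:
  span PQ: point load 141 at a = 4: Pab(L + a)/(6LEI) = 169.2/EI
  span QR: point load 96 at a = 4.75: Pab(L + b)/(6LEI) = 541.5/EI
  relative rotation θ_0 = (169.2 + 541.5)/EI = 710.7/EI
A unit hogging moment at Q produces rotation L₁/(3EI) + L₂/(3EI) = 4.833/EI.
Slope continuity at Q: θ_0 = M_Q·4.833/EI, so M_Q = 710.7/4.833 = 147 kN·m (hogging).
Span PQ, ΣM about P with M_Q applied at Q: R_Q^{PQ}·5 = 564 + 147, so R_Q^{PQ} = 142.2 kN and R_P = 141 − 142.2 = -1.208 kN.
Span QR, ΣM about R: R_Q^{QR}·9.5 = 456 + 147, so R_Q^{QR} = 63.48 kN and R_R = 96 − 63.48 = 32.52 kN.
R_Q = 142.2 + 63.48 = 205.7 kN.

R_Q = 205.7 kN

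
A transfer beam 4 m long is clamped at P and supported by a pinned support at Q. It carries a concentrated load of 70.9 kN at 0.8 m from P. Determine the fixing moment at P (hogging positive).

M_P = 40.84 kN·m

Choose R_Q as the redundant. The primary structure is the cantilever fixed at P.
Deflection at Q on the released cantilever, summing each load's contribution:
  point load 70.9 at a = 0.8: Pa²(3L − a)/(6EI) = 84.7/EI
Flexibility coefficient — unit upward force at Q: δ_{QQ} = L³/(3EI) = 21.33/EI.
The prop prevents deflection at Q: R_Q = δ_0/δ_{QQ} = 84.7/21.33 = 3.97 kN.
Moment equilibrium about P: M_P = Σ(load moments about P) − R_Q·L = 56.72 − 3.97×4 = 40.84 kN·m.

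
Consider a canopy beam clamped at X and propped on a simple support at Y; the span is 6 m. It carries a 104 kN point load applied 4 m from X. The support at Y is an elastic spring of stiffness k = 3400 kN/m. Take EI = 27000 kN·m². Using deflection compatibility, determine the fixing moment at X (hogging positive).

M_X = 124.6 kN·m

Release the roller at Y. Primary structure: cantilever fixed at X.
Downward deflection at the released point Y due to the loads:
  point load 104 at a = 4: Pa²(3L − a)/(6EI) = 3883/EI
Tip deflection under a unit load at Y: L³/(3EI) = 72/EI.
With EI = 27000 kN·m²: δ_0 = 0.1438 m and δ_{YY} = 0.002667 m/kN.
Compatibility — the spring shortens by R_Y/k under the reaction it provides: δ_0 − R_Y·δ_{YY} = R_Y/k. With 1/k = 0.000294 m/kN, R_Y = δ_0 / (δ_{YY} + 1/k) = 0.1438 / (0.002667 + 0.000294) = 48.57 kN.
Moment equilibrium about X: M_X = Σ(load moments about X) − R_Y·L = 416 − 48.57×6 = 124.6 kN·m.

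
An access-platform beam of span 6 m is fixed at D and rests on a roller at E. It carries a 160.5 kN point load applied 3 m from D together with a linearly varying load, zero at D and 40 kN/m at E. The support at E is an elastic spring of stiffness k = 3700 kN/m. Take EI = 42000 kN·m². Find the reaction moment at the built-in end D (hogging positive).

Remove the prop at E; the released (primary) structure is a cantilever built in at D.
Free-end deflection of the primary structure under the applied loading (downward +):
  point load 160.5 at a = 3: Pa²(3L − a)/(6EI) = 3611/EI
  triangular load, peak 40 at the free end: 11w₀L⁴/(120EI) = 4752/EI
  δ_0 = 8363/EI
Flexibility coefficient — unit upward force at E: δ_{EE} = L³/(3EI) = 72/EI.
With EI = 42000 kN·m²: δ_0 = 0.19912 m and δ_{EE} = 0.001714 m/kN.
Compatibility — the spring shortens by R_E/k under the reaction it provides: δ_0 − R_E·δ_{EE} = R_E/k. With 1/k = 0.00027 m/kN, R_E = δ_0 / (δ_{EE} + 1/k) = 0.19912 / (0.001714 + 0.00027) = 100.3 kN.
Moment equilibrium about D: M_D = Σ(load moments about D) − R_E·L = 961.5 − 100.3×6 = 359.5 kN·m.

M_D = 359.5 kN·m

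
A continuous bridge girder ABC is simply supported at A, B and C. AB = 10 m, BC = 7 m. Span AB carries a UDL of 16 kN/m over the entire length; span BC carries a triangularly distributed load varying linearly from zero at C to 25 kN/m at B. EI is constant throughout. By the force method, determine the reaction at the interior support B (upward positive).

Release continuity at B by inserting a hinge; the redundant is the internal moment M_B. The primary structure is two simply-supported spans AB and BC.
End slopes at the hinge B, treating each span as simply supported:
  span AB: UDL 16: wL³/(24EI) = 666.7/EI
  span BC: triangular load, peak 25: w₀L³/(45EI) = 190.6/EI
  relative rotation θ_0 = (666.7 + 190.6)/EI = 857.2/EI
A unit hogging moment at B produces rotation L₁/(3EI) + L₂/(3EI) = 5.667/EI.
Slope continuity at B: θ_0 = M_B·5.667/EI, so M_B = 857.2/5.667 = 151.3 kN·m (hogging).
Span AB, ΣM about A with M_B applied at B: R_B^{AB}·10 = 800 + 151.3, so R_B^{AB} = 95.13 kN and R_A = 160 − 95.13 = 64.87 kN.
Span BC, ΣM about C: R_B^{BC}·7 = 408.3 + 151.3, so R_B^{BC} = 79.94 kN and R_C = 87.5 − 79.94 = 7.556 kN.
R_B = 95.13 + 79.94 = 175.1 kN.

R_B = 175.1 kN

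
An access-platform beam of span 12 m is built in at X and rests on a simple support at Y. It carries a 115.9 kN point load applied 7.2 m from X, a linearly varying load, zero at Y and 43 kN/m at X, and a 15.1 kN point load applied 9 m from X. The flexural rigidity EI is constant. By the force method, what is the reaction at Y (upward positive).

R_Y = 111.2 kN

Remove the prop at Y; the released (primary) structure is a cantilever built in at X.
Free-end deflection of the primary structure under the applied loading (downward +):
  point load 115.9 at a = 7.2: Pa²(3L − a)/(6EI) = 28840/EI
  triangular load, peak 43 at the fixed end: w₀L⁴/(30EI) = 29722/EI
  point load 15.1 at a = 9: Pa²(3L − a)/(6EI) = 5504/EI
  δ_0 = 64065/EI
Tip deflection under a unit load at Y: L³/(3EI) = 576/EI.
The prop prevents deflection at Y: R_Y = δ_0/δ_{YY} = 64065/576 = 111.2 kN.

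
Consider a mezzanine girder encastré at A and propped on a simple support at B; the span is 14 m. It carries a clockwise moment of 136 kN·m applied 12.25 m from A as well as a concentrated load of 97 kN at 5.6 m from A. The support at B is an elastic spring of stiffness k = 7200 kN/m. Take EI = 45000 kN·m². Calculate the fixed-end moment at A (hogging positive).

M_A = 199.2 kN·m

Remove the prop at B; the released (primary) structure is a cantilever built in at A.
Primary-structure tip deflection at B by superposition:
  clockwise couple 136 at a = 12.25: M₀a(2L − a)/(2EI) = 13120/EI
  point load 97 at a = 5.6: Pa²(3L − a)/(6EI) = 18454/EI
  δ_0 = 31574/EI
Flexibility coefficient — unit upward force at B: δ_{BB} = L³/(3EI) = 914.7/EI.
With EI = 45000 kN·m²: δ_0 = 0.70165 m and δ_{BB} = 0.020326 m/kN.
Compatibility — the spring shortens by R_B/k under the reaction it provides: δ_0 − R_B·δ_{BB} = R_B/k. With 1/k = 0.000139 m/kN, R_B = δ_0 / (δ_{BB} + 1/k) = 0.70165 / (0.020326 + 0.000139) = 34.29 kN.
Moment equilibrium about A: M_A = Σ(load moments about A) − R_B·L = 679.2 − 34.29×14 = 199.2 kN·m.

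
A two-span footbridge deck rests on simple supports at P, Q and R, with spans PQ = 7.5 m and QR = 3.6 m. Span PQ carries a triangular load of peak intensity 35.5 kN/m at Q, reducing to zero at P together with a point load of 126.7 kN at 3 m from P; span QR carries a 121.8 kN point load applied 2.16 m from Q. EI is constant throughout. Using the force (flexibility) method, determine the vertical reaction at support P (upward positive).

R_P = 90.83 kN

Release continuity at Q by inserting a hinge; the redundant is the internal moment M_Q. The primary structure is two simply-supported spans PQ and QR.
Discontinuity in slope at Q on the released structure — sum the simple-span end rotations:
  span PQ: triangular load, peak 35.5: w₀L³/(45EI) = 332.8/EI
  span PQ: point load 126.7 at a = 3: Pab(L + a)/(6LEI) = 399.1/EI
  span QR: point load 121.8 at a = 2.16: Pab(L + b)/(6LEI) = 88.4/EI
  relative rotation θ_0 = (731.9 + 88.4)/EI = 820.3/EI
A unit hogging moment at Q produces rotation L₁/(3EI) + L₂/(3EI) = 3.7/EI.
Compatibility: M_Q·(L₁+L₂)/(3EI) = θ_0, giving M_Q = 221.7 kN·m (hogging).
Span PQ, ΣM about P with M_Q applied at Q: R_Q^{PQ}·7.5 = 1046 + 221.7, so R_Q^{PQ} = 169 kN and R_P = 259.8 − 169 = 90.83 kN.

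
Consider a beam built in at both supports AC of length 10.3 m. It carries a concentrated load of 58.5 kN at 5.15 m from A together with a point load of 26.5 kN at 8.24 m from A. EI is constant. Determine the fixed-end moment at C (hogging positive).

M_C = 110.3 kN·m

Take the two fixed-end moments M_A, M_C as redundants; the released structure is the simple span AC.
Simple-span end rotations at A and C under the given loads:
  at A: point load 58.5 at a = 5.15: Pab(L + b)/(6LEI) = 387.9/EI
  at C: point load 58.5 at a = 5.15: Pab(L + a)/(6LEI) = 387.9/EI
  at A: point load 26.5 at a = 8.24: Pab(L + b)/(6LEI) = 89.96/EI
  at C: point load 26.5 at a = 8.24: Pab(L + a)/(6LEI) = 134.9/EI
  θ_A0 = 477.9/EI,  θ_C0 = 522.8/EI
Flexibility coefficients: a unit moment at one end gives L/(3EI) there and L/(6EI) at the far end, so f₁₁ = f₂₂ = 3.433/EI and f₁₂ = f₂₁ = 1.717/EI.
Compatibility — zero rotation at each built-in end:
  3.433 M_A + 1.717 M_C = 477.9
  1.717 M_A + 3.433 M_C = 522.8
Solving the pair gives M_A = 84.05 kN·m and M_C = 110.3 kN·m (hogging).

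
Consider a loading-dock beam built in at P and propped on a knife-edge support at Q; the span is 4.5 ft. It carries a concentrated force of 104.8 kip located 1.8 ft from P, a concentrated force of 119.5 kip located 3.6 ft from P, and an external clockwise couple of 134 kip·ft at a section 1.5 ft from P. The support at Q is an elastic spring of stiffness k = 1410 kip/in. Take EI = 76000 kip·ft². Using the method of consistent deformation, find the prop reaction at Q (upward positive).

Remove the prop at Q; the released (primary) structure is a cantilever built in at P.
Free-end deflection of the primary structure under the applied loading (downward +):
  point load 104.8 at a = 1.8: Pa²(3L − a)/(6EI) = 662.1/EI
  point load 119.5 at a = 3.6: Pa²(3L − a)/(6EI) = 2555/EI
  clockwise couple 134 at a = 1.5: M₀a(2L − a)/(2EI) = 753.8/EI
  δ_0 = 3971/EI
Tip deflection under a unit load at Q: L³/(3EI) = 30.38/EI.
With EI = 76000 kip·ft²: δ_0 = 0.052253 ft and δ_{QQ} = 0.0004 ft/kip.
Compatibility — the spring shortens by R_Q/k under the reaction it provides: δ_0 − R_Q·δ_{QQ} = R_Q/k. With 1/k = 1/(1410×12) ft/kip = 0.000059 ft/kip, R_Q = δ_0 / (δ_{QQ} + 1/k) = 0.052253 / (0.0004 + 0.000059) = 113.9 kip.

R_Q = 113.9 kip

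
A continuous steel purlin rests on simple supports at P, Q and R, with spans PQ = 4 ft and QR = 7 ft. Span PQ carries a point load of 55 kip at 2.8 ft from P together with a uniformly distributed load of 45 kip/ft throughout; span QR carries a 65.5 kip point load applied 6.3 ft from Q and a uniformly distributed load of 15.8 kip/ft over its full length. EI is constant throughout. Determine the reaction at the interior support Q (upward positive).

Take M_Q as the redundant. Released structure: two simple spans PQ and QR with a hinge at Q.
Discontinuity in slope at Q on the released structure — sum the simple-span end rotations:
  span PQ: point load 55 at a = 2.8: Pab(L + a)/(6LEI) = 52.36/EI
  span PQ: UDL 45: wL³/(24EI) = 120/EI
  span QR: point load 65.5 at a = 6.3: Pab(L + b)/(6LEI) = 52.96/EI
  span QR: UDL 15.8: wL³/(24EI) = 225.8/EI
  relative rotation θ_0 = (172.4 + 278.8)/EI = 451.1/EI
A unit hogging moment at Q produces rotation L₁/(3EI) + L₂/(3EI) = 3.667/EI.
Slope continuity at Q: θ_0 = M_Q·3.667/EI, so M_Q = 451.1/3.667 = 123 kip·ft (hogging).
Span PQ, ΣM about P with M_Q applied at Q: R_Q^{PQ}·4 = 514 + 123, so R_Q^{PQ} = 159.3 kip and R_P = 235 − 159.3 = 75.74 kip.
Span QR, ΣM about R: R_Q^{QR}·7 = 432.9 + 123, so R_Q^{QR} = 79.43 kip and R_R = 176.1 − 79.43 = 96.67 kip.
R_Q = 159.3 + 79.43 = 238.7 kip.

R_Q = 238.7 kip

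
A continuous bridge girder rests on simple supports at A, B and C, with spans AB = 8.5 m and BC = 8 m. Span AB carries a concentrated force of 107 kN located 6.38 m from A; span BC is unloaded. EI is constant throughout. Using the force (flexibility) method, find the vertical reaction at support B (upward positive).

R_B = 98.94 kN

Insert a hinge at B; M_B is the redundant, and each span becomes simply supported.
End slopes at the hinge B, treating each span as simply supported:
  span AB: point load 107 at a = 6.38: Pab(L + a)/(6LEI) = 422.3/EI
  relative rotation θ_0 = (422.3 + 0)/EI = 422.3/EI
A unit hogging moment at B produces rotation L₁/(3EI) + L₂/(3EI) = 5.5/EI.
Slope continuity at B: θ_0 = M_B·5.5/EI, so M_B = 422.3/5.5 = 76.77 kN·m (hogging).
Span AB, ΣM about A with M_B applied at B: R_B^{AB}·8.5 = 682.7 + 76.77, so R_B^{AB} = 89.35 kN and R_A = 107 − 89.35 = 17.65 kN.
Span BC, ΣM about C: R_B^{BC}·8 = 0 + 76.77, so R_B^{BC} = 9.597 kN and R_C = 0 − 9.597 = -9.597 kN.
R_B = 89.35 + 9.597 = 98.94 kN.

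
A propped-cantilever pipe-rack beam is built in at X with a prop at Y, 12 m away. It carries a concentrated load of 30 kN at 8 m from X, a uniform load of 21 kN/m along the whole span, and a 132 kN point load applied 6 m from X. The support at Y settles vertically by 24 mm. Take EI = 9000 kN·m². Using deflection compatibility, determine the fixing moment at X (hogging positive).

M_X = 732.8 kN·m

Release the roller at Y. Primary structure: cantilever fixed at X.
Deflection at Y on the released cantilever, summing each load's contribution:
  point load 30 at a = 8: Pa²(3L − a)/(6EI) = 8960/EI
  UDL 21: wL⁴/(8EI) = 54432/EI
  point load 132 at a = 6: Pa²(3L − a)/(6EI) = 23760/EI
  δ_0 = 87152/EI
Tip deflection under a unit load at Y: L³/(3EI) = 576/EI.
With EI = 9000 kN·m²: δ_0 = 9.6836 m and δ_{YY} = 0.064 m/kN.
Compatibility — the beam at Y must follow the support down by 0.024 m: δ_0 − R_Y·δ_{YY} = 0.024, so R_Y = (9.6836 − 0.024)/0.064 = 150.9 kN.
Moment equilibrium about X: M_X = Σ(load moments about X) − R_Y·L = 2544 − 150.9×12 = 732.8 kN·m.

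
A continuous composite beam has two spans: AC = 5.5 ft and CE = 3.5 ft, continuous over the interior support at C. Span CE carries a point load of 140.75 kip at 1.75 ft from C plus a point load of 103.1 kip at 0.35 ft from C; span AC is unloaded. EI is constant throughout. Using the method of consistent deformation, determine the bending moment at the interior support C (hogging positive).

Release continuity at C by inserting a hinge; the redundant is the internal moment M_C. The primary structure is two simply-supported spans AC and CE.
End slopes at the hinge C, treating each span as simply supported:
  span CE: point load 140.75 at a = 1.75: Pab(L + b)/(6LEI) = 107.8/EI
  span CE: point load 103.1 at a = 0.35: Pab(L + b)/(6LEI) = 35.99/EI
  relative rotation θ_0 = (0 + 143.8)/EI = 143.8/EI
A unit hogging moment at C produces rotation L₁/(3EI) + L₂/(3EI) = 3/EI.
Compatibility: M_C·(L₁+L₂)/(3EI) = θ_0, giving M_C = 47.92 kip·ft (hogging).

M_C = 47.92 kip·ft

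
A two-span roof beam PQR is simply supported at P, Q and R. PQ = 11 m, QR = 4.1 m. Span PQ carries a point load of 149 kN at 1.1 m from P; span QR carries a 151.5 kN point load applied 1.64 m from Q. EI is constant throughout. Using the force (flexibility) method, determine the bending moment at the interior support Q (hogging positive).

Take M_Q as the redundant. Released structure: two simple spans PQ and QR with a hinge at Q.
Discontinuity in slope at Q on the released structure — sum the simple-span end rotations:
  span PQ: point load 149 at a = 1.1: Pab(L + a)/(6LEI) = 297.5/EI
  span QR: point load 151.5 at a = 1.64: Pab(L + b)/(6LEI) = 163/EI
  relative rotation θ_0 = (297.5 + 163)/EI = 460.5/EI
A unit hogging moment at Q produces rotation L₁/(3EI) + L₂/(3EI) = 5.033/EI.
Slope continuity at Q: θ_0 = M_Q·5.033/EI, so M_Q = 460.5/5.033 = 91.48 kN·m (hogging).

M_Q = 91.48 kN·m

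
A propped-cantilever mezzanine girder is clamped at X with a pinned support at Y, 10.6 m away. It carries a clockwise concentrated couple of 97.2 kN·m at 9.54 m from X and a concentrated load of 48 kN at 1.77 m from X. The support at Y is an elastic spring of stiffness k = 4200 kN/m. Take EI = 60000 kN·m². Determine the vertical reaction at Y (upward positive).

R_Y = 14.97 kN

Remove the prop at Y; the released (primary) structure is a cantilever built in at X.
Deflection at Y on the released cantilever, summing each load's contribution:
  clockwise couple 97.2 at a = 9.54: M₀a(2L − a)/(2EI) = 5406/EI
  point load 48 at a = 1.77: Pa²(3L − a)/(6EI) = 752.6/EI
  δ_0 = 6159/EI
Tip deflection under a unit load at Y: L³/(3EI) = 397/EI.
With EI = 60000 kN·m²: δ_0 = 0.10265 m and δ_{YY} = 0.006617 m/kN.
Compatibility — the spring shortens by R_Y/k under the reaction it provides: δ_0 − R_Y·δ_{YY} = R_Y/k. With 1/k = 0.000238 m/kN, R_Y = δ_0 / (δ_{YY} + 1/k) = 0.10265 / (0.006617 + 0.000238) = 14.97 kN.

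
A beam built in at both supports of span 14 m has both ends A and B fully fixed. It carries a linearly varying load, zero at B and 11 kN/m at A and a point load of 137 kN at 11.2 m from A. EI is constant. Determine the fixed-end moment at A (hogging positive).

M_A = 169.2 kN·m

Release both end moments; the primary structure is a simply-supported span AB with redundants M_A and M_B.
On the primary (simply-supported) span, the end slopes from the loading are:
  at A: triangular load, peak 11: w₀L³/(45EI) = 670.8/EI
  at B: triangular load, peak 11: 7w₀L³/(360EI) = 586.9/EI
  at A: point load 137 at a = 11.2: Pab(L + b)/(6LEI) = 859.3/EI
  at B: point load 137 at a = 11.2: Pab(L + a)/(6LEI) = 1289/EI
  θ_A0 = 1530/EI,  θ_B0 = 1876/EI
Flexibility coefficients: a unit moment at one end gives L/(3EI) there and L/(6EI) at the far end, so f₁₁ = f₂₂ = 4.667/EI and f₁₂ = f₂₁ = 2.333/EI.
Compatibility — zero rotation at each built-in end:
  4.667 M_A + 2.333 M_B = 1530
  2.333 M_A + 4.667 M_B = 1876
Solving the pair gives M_A = 169.2 kN·m and M_B = 317.4 kN·m (hogging).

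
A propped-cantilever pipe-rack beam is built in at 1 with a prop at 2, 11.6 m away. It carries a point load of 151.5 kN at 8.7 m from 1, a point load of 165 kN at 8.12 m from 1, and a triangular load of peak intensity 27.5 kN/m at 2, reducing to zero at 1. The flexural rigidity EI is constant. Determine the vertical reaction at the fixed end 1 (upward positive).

Remove the prop at 2; the released (primary) structure is a cantilever built in at 1.
Free-end deflection of the primary structure under the applied loading (downward +):
  point load 151.5 at a = 8.7: Pa²(3L − a)/(6EI) = 49882/EI
  point load 165 at a = 8.12: Pa²(3L − a)/(6EI) = 48376/EI
  triangular load, peak 27.5 at the free end: 11w₀L⁴/(120EI) = 45643/EI
  δ_0 = 143901/EI
Flexibility coefficient — unit upward force at 2: δ_{22} = L³/(3EI) = 520.3/EI.
Compatibility at 2: δ_0 − R_2·δ_{22} = 0, so R_2 = 143901/520.3 = 276.6 kN.
Vertical equilibrium: R_1 = ΣP − R_2 = 476 − 276.6 = 199.4 kN.

R_1 = 199.4 kN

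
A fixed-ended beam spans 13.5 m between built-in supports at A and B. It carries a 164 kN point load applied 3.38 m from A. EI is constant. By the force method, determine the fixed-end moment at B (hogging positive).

Release both end moments; the primary structure is a simply-supported span AB with redundants M_A and M_B.
End rotations of the released simple span under the applied load (×1/EI):
  at A: point load 164 at a = 3.38: Pab(L + b)/(6LEI) = 1636/EI
  at B: point load 164 at a = 3.38: Pab(L + a)/(6LEI) = 1169/EI
  θ_A0 = 1636/EI,  θ_B0 = 1169/EI
Flexibility coefficients: a unit moment at one end gives L/(3EI) there and L/(6EI) at the far end, so f₁₁ = f₂₂ = 4.5/EI and f₁₂ = f₂₁ = 2.25/EI.
Compatibility — zero rotation at each built-in end:
  4.5 M_A + 2.25 M_B = 1636
  2.25 M_A + 4.5 M_B = 1169
Solving the pair gives M_A = 311.5 kN·m and M_B = 104 kN·m (hogging).

M_B = 104 kN·m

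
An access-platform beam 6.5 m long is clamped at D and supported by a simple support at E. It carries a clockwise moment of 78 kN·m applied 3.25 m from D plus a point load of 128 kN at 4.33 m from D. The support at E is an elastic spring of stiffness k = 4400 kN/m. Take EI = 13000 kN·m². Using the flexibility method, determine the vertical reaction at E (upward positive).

R_E = 77.29 kN

Choose R_E as the redundant. The primary structure is the cantilever fixed at D.
Free-end deflection of the primary structure under the applied loading (downward +):
  clockwise couple 78 at a = 3.25: M₀a(2L − a)/(2EI) = 1236/EI
  point load 128 at a = 4.33: Pa²(3L − a)/(6EI) = 6068/EI
  δ_0 = 7303/EI
Tip deflection under a unit load at E: L³/(3EI) = 91.54/EI.
With EI = 13000 kN·m²: δ_0 = 0.5618 m and δ_{EE} = 0.007042 m/kN.
Compatibility — the spring shortens by R_E/k under the reaction it provides: δ_0 − R_E·δ_{EE} = R_E/k. With 1/k = 0.000227 m/kN, R_E = δ_0 / (δ_{EE} + 1/k) = 0.5618 / (0.007042 + 0.000227) = 77.29 kN.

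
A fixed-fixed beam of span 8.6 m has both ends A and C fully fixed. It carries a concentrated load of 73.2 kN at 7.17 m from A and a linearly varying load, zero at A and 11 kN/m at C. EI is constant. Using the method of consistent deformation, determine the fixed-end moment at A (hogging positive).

Take the two fixed-end moments M_A, M_C as redundants; the released structure is the simple span AC.
End rotations of the released simple span under the applied load (×1/EI):
  at A: point load 73.2 at a = 7.17: Pab(L + b)/(6LEI) = 145.9/EI
  at C: point load 73.2 at a = 7.17: Pab(L + a)/(6LEI) = 229.4/EI
  at A: triangular load, peak 11: 7w₀L³/(360EI) = 136/EI
  at C: triangular load, peak 11: w₀L³/(45EI) = 155.5/EI
  θ_A0 = 281.9/EI,  θ_C0 = 384.9/EI
Flexibility coefficients: a unit moment at one end gives L/(3EI) there and L/(6EI) at the far end, so f₁₁ = f₂₂ = 2.867/EI and f₁₂ = f₂₁ = 1.433/EI.
Compatibility — zero rotation at each built-in end:
  2.867 M_A + 1.433 M_C = 281.9
  1.433 M_A + 2.867 M_C = 384.9
Solving the pair gives M_A = 41.63 kN·m and M_C = 113.4 kN·m (hogging).

M_A = 41.63 kN·m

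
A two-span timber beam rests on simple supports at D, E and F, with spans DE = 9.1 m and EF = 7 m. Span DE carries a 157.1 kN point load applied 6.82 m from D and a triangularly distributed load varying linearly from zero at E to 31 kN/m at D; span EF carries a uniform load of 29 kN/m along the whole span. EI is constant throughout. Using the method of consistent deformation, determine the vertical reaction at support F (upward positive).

R_F = 59.42 kN

Release continuity at E by inserting a hinge; the redundant is the internal moment M_E. The primary structure is two simply-supported spans DE and EF.
End slopes at the hinge E, treating each span as simply supported:
  span DE: point load 157.1 at a = 6.82: Pab(L + a)/(6LEI) = 712.3/EI
  span DE: triangular load, peak 31: 7w₀L³/(360EI) = 454.2/EI
  span EF: UDL 29: wL³/(24EI) = 414.5/EI
  relative rotation θ_0 = (1167 + 414.5)/EI = 1581/EI
A unit hogging moment at E produces rotation L₁/(3EI) + L₂/(3EI) = 5.367/EI.
Compatibility: M_E·(L₁+L₂)/(3EI) = θ_0, giving M_E = 294.6 kN·m (hogging).
Span EF, ΣM about F: R_E^{EF}·7 = 710.5 + 294.6, so R_E^{EF} = 143.6 kN and R_F = 203 − 143.6 = 59.42 kN.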